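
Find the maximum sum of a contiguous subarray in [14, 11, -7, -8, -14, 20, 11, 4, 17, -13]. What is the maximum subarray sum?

Using Kadane's algorithm on [14, 11, -7, -8, -14, 20, 11, 4, 17, -13]:

Scanning through the array:
Position 1 (value 11): max_ending_here = 25, max_so_far = 25
Position 2 (value -7): max_ending_here = 18, max_so_far = 25
Position 3 (value -8): max_ending_here = 10, max_so_far = 25
Position 4 (value -14): max_ending_here = -4, max_so_far = 25
Position 5 (value 20): max_ending_here = 20, max_so_far = 25
Position 6 (value 11): max_ending_here = 31, max_so_far = 31
Position 7 (value 4): max_ending_here = 35, max_so_far = 35
Position 8 (value 17): max_ending_here = 52, max_so_far = 52
Position 9 (value -13): max_ending_here = 39, max_so_far = 52

Maximum subarray: [20, 11, 4, 17]
Maximum sum: 52

The maximum subarray is [20, 11, 4, 17] with sum 52. This subarray runs from index 5 to index 8.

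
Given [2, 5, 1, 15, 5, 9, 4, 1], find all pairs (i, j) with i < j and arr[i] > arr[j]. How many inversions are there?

Finding inversions in [2, 5, 1, 15, 5, 9, 4, 1]:

(0, 2): arr[0]=2 > arr[2]=1
(0, 7): arr[0]=2 > arr[7]=1
(1, 2): arr[1]=5 > arr[2]=1
(1, 6): arr[1]=5 > arr[6]=4
(1, 7): arr[1]=5 > arr[7]=1
(3, 4): arr[3]=15 > arr[4]=5
(3, 5): arr[3]=15 > arr[5]=9
(3, 6): arr[3]=15 > arr[6]=4
(3, 7): arr[3]=15 > arr[7]=1
(4, 6): arr[4]=5 > arr[6]=4
(4, 7): arr[4]=5 > arr[7]=1
(5, 6): arr[5]=9 > arr[6]=4
(5, 7): arr[5]=9 > arr[7]=1
(6, 7): arr[6]=4 > arr[7]=1

Total inversions: 14

The array has 14 inversion(s): (0,2), (0,7), (1,2), (1,6), (1,7), (3,4), (3,5), (3,6), (3,7), (4,6), (4,7), (5,6), (5,7), (6,7). Each pair (i,j) satisfies i < j and arr[i] > arr[j].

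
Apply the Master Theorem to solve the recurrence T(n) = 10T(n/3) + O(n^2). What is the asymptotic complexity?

Master Theorem for T(n) = 10T(n/3) + O(n^2):

a = 10, b = 3, c = 2
log_b(a) = log_3(10) = 2.0959

Case 1: c = 2 < log_3(10) = 2.0959
T(n) = O(n^(log_3 10))

For T(n) = 10T(n/3) + O(n^2): log_3(10) = 2.0959. This is Case 1 of the Master Theorem (c < log_b(a), work dominated by leaves), giving O(n^(log_3 10)).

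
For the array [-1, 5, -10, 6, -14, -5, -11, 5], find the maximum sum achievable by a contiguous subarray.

Using Kadane's algorithm on [-1, 5, -10, 6, -14, -5, -11, 5]:

Scanning through the array:
Position 1 (value 5): max_ending_here = 5, max_so_far = 5
Position 2 (value -10): max_ending_here = -5, max_so_far = 5
Position 3 (value 6): max_ending_here = 6, max_so_far = 6
Position 4 (value -14): max_ending_here = -8, max_so_far = 6
Position 5 (value -5): max_ending_here = -5, max_so_far = 6
Position 6 (value -11): max_ending_here = -11, max_so_far = 6
Position 7 (value 5): max_ending_here = 5, max_so_far = 6

Maximum subarray: [6]
Maximum sum: 6

The maximum subarray is [6] with sum 6. This subarray runs from index 3 to index 3.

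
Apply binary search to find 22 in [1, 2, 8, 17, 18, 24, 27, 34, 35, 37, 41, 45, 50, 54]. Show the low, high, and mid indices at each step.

Binary search for 22 in [1, 2, 8, 17, 18, 24, 27, 34, 35, 37, 41, 45, 50, 54]:

lo=0, hi=13, mid=6, arr[mid]=27 -> 27 > 22, search left half
lo=0, hi=5, mid=2, arr[mid]=8 -> 8 < 22, search right half
lo=3, hi=5, mid=4, arr[mid]=18 -> 18 < 22, search right half
lo=5, hi=5, mid=5, arr[mid]=24 -> 24 > 22, search left half
lo=5 > hi=4, target 22 not found

Binary search determines that 22 is not in the array after 4 comparisons. The search space was exhausted without finding the target.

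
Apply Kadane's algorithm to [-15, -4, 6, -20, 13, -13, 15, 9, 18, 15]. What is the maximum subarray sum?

Using Kadane's algorithm on [-15, -4, 6, -20, 13, -13, 15, 9, 18, 15]:

Scanning through the array:
Position 1 (value -4): max_ending_here = -4, max_so_far = -4
Position 2 (value 6): max_ending_here = 6, max_so_far = 6
Position 3 (value -20): max_ending_here = -14, max_so_far = 6
Position 4 (value 13): max_ending_here = 13, max_so_far = 13
Position 5 (value -13): max_ending_here = 0, max_so_far = 13
Position 6 (value 15): max_ending_here = 15, max_so_far = 15
Position 7 (value 9): max_ending_here = 24, max_so_far = 24
Position 8 (value 18): max_ending_here = 42, max_so_far = 42
Position 9 (value 15): max_ending_here = 57, max_so_far = 57

Maximum subarray: [13, -13, 15, 9, 18, 15]
Maximum sum: 57

The maximum subarray is [13, -13, 15, 9, 18, 15] with sum 57. This subarray runs from index 4 to index 9.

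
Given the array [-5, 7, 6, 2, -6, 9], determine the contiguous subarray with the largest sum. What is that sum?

Using Kadane's algorithm on [-5, 7, 6, 2, -6, 9]:

Scanning through the array:
Position 1 (value 7): max_ending_here = 7, max_so_far = 7
Position 2 (value 6): max_ending_here = 13, max_so_far = 13
Position 3 (value 2): max_ending_here = 15, max_so_far = 15
Position 4 (value -6): max_ending_here = 9, max_so_far = 15
Position 5 (value 9): max_ending_here = 18, max_so_far = 18

Maximum subarray: [7, 6, 2, -6, 9]
Maximum sum: 18

The maximum subarray is [7, 6, 2, -6, 9] with sum 18. This subarray runs from index 1 to index 5.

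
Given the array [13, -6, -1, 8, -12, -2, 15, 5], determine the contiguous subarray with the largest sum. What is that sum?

Using Kadane's algorithm on [13, -6, -1, 8, -12, -2, 15, 5]:

Scanning through the array:
Position 1 (value -6): max_ending_here = 7, max_so_far = 13
Position 2 (value -1): max_ending_here = 6, max_so_far = 13
Position 3 (value 8): max_ending_here = 14, max_so_far = 14
Position 4 (value -12): max_ending_here = 2, max_so_far = 14
Position 5 (value -2): max_ending_here = 0, max_so_far = 14
Position 6 (value 15): max_ending_here = 15, max_so_far = 15
Position 7 (value 5): max_ending_here = 20, max_so_far = 20

Maximum subarray: [13, -6, -1, 8, -12, -2, 15, 5]
Maximum sum: 20

The maximum subarray is [13, -6, -1, 8, -12, -2, 15, 5] with sum 20. This subarray runs from index 0 to index 7.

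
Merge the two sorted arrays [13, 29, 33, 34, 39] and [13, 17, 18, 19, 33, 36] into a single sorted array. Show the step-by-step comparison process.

Merging process:

Compare 13 vs 13: take 13 from left. Merged: [13]
Compare 29 vs 13: take 13 from right. Merged: [13, 13]
Compare 29 vs 17: take 17 from right. Merged: [13, 13, 17]
Compare 29 vs 18: take 18 from right. Merged: [13, 13, 17, 18]
Compare 29 vs 19: take 19 from right. Merged: [13, 13, 17, 18, 19]
Compare 29 vs 33: take 29 from left. Merged: [13, 13, 17, 18, 19, 29]
Compare 33 vs 33: take 33 from left. Merged: [13, 13, 17, 18, 19, 29, 33]
Compare 34 vs 33: take 33 from right. Merged: [13, 13, 17, 18, 19, 29, 33, 33]
Compare 34 vs 36: take 34 from left. Merged: [13, 13, 17, 18, 19, 29, 33, 33, 34]
Compare 39 vs 36: take 36 from right. Merged: [13, 13, 17, 18, 19, 29, 33, 33, 34, 36]
Append remaining from left: [39]. Merged: [13, 13, 17, 18, 19, 29, 33, 33, 34, 36, 39]

Final merged array: [13, 13, 17, 18, 19, 29, 33, 33, 34, 36, 39]
Total comparisons: 10

The merged array is [13, 13, 17, 18, 19, 29, 33, 33, 34, 36, 39], requiring 10 comparisons. The merge step runs in O(n) time where n is the total number of elements.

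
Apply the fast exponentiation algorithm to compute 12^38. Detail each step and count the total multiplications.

Computing 12^38 by squaring (build up from 12^1; each line after the first costs one multiplication):

12^1 = 12
12^2 = (12^1)^2 = 12^2 = 144
12^4 = (12^2)^2 = 144^2 = 20736
12^8 = (12^4)^2 = 20736^2 = 429981696
12^9 = 12 * 12^8 = 12 * 429981696 = 5159780352
12^18 = (12^9)^2 = 5159780352^2 = 26623333280885243904
12^19 = 12 * 12^18 = 12 * 26623333280885243904 = 319479999370622926848
12^38 = (12^19)^2 = 319479999370622926848^2 = 102067469997853225734913580209377959215104

Result: 102067469997853225734913580209377959215104
Multiplications needed: 7 (7 lines after 12^1)

12^38 = 102067469997853225734913580209377959215104. Using exponentiation by squaring, this requires 7 multiplications. The key idea: if the exponent is even, square the half-power; if odd, multiply by the base once.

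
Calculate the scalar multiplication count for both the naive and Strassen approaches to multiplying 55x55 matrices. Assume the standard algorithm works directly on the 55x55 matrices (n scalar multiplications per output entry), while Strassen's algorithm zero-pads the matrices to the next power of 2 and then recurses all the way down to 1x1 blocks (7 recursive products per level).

Matrix multiplication for 55x55 matrices:

Strassen's algorithm requires power-of-2 dimensions. Pad 55x55 to 64x64 (next power of 2).

Standard algorithm: 55^3 = 166375 multiplications
Strassen's algorithm: 7^(log2(64)) = 7^6 = 117649 multiplications
Savings: 166375 - 117649 = 48726 multiplications

Standard: 166375 multiplications (55^3). Strassen: 117649 multiplications (7^6, after padding to 64x64). Strassen reduces 8 recursive multiplications to 7 at each level.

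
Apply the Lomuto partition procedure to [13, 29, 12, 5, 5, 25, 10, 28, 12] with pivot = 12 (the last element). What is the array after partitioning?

Lomuto partition with pivot = 12:

Initial array: [13, 29, 12, 5, 5, 25, 10, 28, 12]

arr[0]=13 > 12: no swap
arr[1]=29 > 12: no swap
arr[2]=12 <= 12: swap with position 0, array becomes [12, 29, 13, 5, 5, 25, 10, 28, 12]
arr[3]=5 <= 12: swap with position 1, array becomes [12, 5, 13, 29, 5, 25, 10, 28, 12]
arr[4]=5 <= 12: swap with position 2, array becomes [12, 5, 5, 29, 13, 25, 10, 28, 12]
arr[5]=25 > 12: no swap
arr[6]=10 <= 12: swap with position 3, array becomes [12, 5, 5, 10, 13, 25, 29, 28, 12]
arr[7]=28 > 12: no swap

Place pivot at position 4: [12, 5, 5, 10, 12, 25, 29, 28, 13]
Pivot position: 4

After partitioning with pivot 12, the array becomes [12, 5, 5, 10, 12, 25, 29, 28, 13]. The pivot is placed at index 4. All elements to the left of the pivot are <= 12, and all elements to the right are > 12.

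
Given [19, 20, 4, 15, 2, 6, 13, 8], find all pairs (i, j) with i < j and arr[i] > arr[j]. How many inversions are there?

Finding inversions in [19, 20, 4, 15, 2, 6, 13, 8]:

(0, 2): arr[0]=19 > arr[2]=4
(0, 3): arr[0]=19 > arr[3]=15
(0, 4): arr[0]=19 > arr[4]=2
(0, 5): arr[0]=19 > arr[5]=6
(0, 6): arr[0]=19 > arr[6]=13
(0, 7): arr[0]=19 > arr[7]=8
(1, 2): arr[1]=20 > arr[2]=4
(1, 3): arr[1]=20 > arr[3]=15
(1, 4): arr[1]=20 > arr[4]=2
(1, 5): arr[1]=20 > arr[5]=6
(1, 6): arr[1]=20 > arr[6]=13
(1, 7): arr[1]=20 > arr[7]=8
(2, 4): arr[2]=4 > arr[4]=2
(3, 4): arr[3]=15 > arr[4]=2
(3, 5): arr[3]=15 > arr[5]=6
(3, 6): arr[3]=15 > arr[6]=13
(3, 7): arr[3]=15 > arr[7]=8
(6, 7): arr[6]=13 > arr[7]=8

Total inversions: 18

The array has 18 inversion(s): (0,2), (0,3), (0,4), (0,5), (0,6), (0,7), (1,2), (1,3), (1,4), (1,5), (1,6), (1,7), (2,4), (3,4), (3,5), (3,6), (3,7), (6,7). Each pair (i,j) satisfies i < j and arr[i] > arr[j].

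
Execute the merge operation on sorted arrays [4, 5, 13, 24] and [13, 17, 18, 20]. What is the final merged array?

Merging process:

Compare 4 vs 13: take 4 from left. Merged: [4]
Compare 5 vs 13: take 5 from left. Merged: [4, 5]
Compare 13 vs 13: take 13 from left. Merged: [4, 5, 13]
Compare 24 vs 13: take 13 from right. Merged: [4, 5, 13, 13]
Compare 24 vs 17: take 17 from right. Merged: [4, 5, 13, 13, 17]
Compare 24 vs 18: take 18 from right. Merged: [4, 5, 13, 13, 17, 18]
Compare 24 vs 20: take 20 from right. Merged: [4, 5, 13, 13, 17, 18, 20]
Append remaining from left: [24]. Merged: [4, 5, 13, 13, 17, 18, 20, 24]

Final merged array: [4, 5, 13, 13, 17, 18, 20, 24]
Total comparisons: 7

The merged array is [4, 5, 13, 13, 17, 18, 20, 24], requiring 7 comparisons. The merge step runs in O(n) time where n is the total number of elements.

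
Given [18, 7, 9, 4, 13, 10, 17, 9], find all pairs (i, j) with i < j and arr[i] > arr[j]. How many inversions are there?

Finding inversions in [18, 7, 9, 4, 13, 10, 17, 9]:

(0, 1): arr[0]=18 > arr[1]=7
(0, 2): arr[0]=18 > arr[2]=9
(0, 3): arr[0]=18 > arr[3]=4
(0, 4): arr[0]=18 > arr[4]=13
(0, 5): arr[0]=18 > arr[5]=10
(0, 6): arr[0]=18 > arr[6]=17
(0, 7): arr[0]=18 > arr[7]=9
(1, 3): arr[1]=7 > arr[3]=4
(2, 3): arr[2]=9 > arr[3]=4
(4, 5): arr[4]=13 > arr[5]=10
(4, 7): arr[4]=13 > arr[7]=9
(5, 7): arr[5]=10 > arr[7]=9
(6, 7): arr[6]=17 > arr[7]=9

Total inversions: 13

The array has 13 inversion(s): (0,1), (0,2), (0,3), (0,4), (0,5), (0,6), (0,7), (1,3), (2,3), (4,5), (4,7), (5,7), (6,7). Each pair (i,j) satisfies i < j and arr[i] > arr[j].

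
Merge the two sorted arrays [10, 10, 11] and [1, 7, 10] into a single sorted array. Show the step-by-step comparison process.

Merging process:

Compare 10 vs 1: take 1 from right. Merged: [1]
Compare 10 vs 7: take 7 from right. Merged: [1, 7]
Compare 10 vs 10: take 10 from left. Merged: [1, 7, 10]
Compare 10 vs 10: take 10 from left. Merged: [1, 7, 10, 10]
Compare 11 vs 10: take 10 from right. Merged: [1, 7, 10, 10, 10]
Append remaining from left: [11]. Merged: [1, 7, 10, 10, 10, 11]

Final merged array: [1, 7, 10, 10, 10, 11]
Total comparisons: 5

The merged array is [1, 7, 10, 10, 10, 11], requiring 5 comparisons. The merge step runs in O(n) time where n is the total number of elements.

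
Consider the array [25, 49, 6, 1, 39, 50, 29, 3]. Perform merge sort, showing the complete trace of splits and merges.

Merge sort trace:

Split: [25, 49, 6, 1, 39, 50, 29, 3] -> [25, 49, 6, 1] and [39, 50, 29, 3]
  Split: [25, 49, 6, 1] -> [25, 49] and [6, 1]
    Split: [25, 49] -> [25] and [49]
    Merge: [25] + [49] -> [25, 49]
    Split: [6, 1] -> [6] and [1]
    Merge: [6] + [1] -> [1, 6]
  Merge: [25, 49] + [1, 6] -> [1, 6, 25, 49]
  Split: [39, 50, 29, 3] -> [39, 50] and [29, 3]
    Split: [39, 50] -> [39] and [50]
    Merge: [39] + [50] -> [39, 50]
    Split: [29, 3] -> [29] and [3]
    Merge: [29] + [3] -> [3, 29]
  Merge: [39, 50] + [3, 29] -> [3, 29, 39, 50]
Merge: [1, 6, 25, 49] + [3, 29, 39, 50] -> [1, 3, 6, 25, 29, 39, 49, 50]

Final sorted array: [1, 3, 6, 25, 29, 39, 49, 50]

The merge sort proceeds by recursively splitting the array and merging sorted halves.
After all merges, the sorted array is [1, 3, 6, 25, 29, 39, 49, 50].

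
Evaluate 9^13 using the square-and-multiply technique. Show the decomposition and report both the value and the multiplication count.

Computing 9^13 by squaring (build up from 9^1; each line after the first costs one multiplication):

9^1 = 9
9^2 = (9^1)^2 = 9^2 = 81
9^3 = 9 * 9^2 = 9 * 81 = 729
9^6 = (9^3)^2 = 729^2 = 531441
9^12 = (9^6)^2 = 531441^2 = 282429536481
9^13 = 9 * 9^12 = 9 * 282429536481 = 2541865828329

Result: 2541865828329
Multiplications needed: 5 (5 lines after 9^1)

9^13 = 2541865828329. Using exponentiation by squaring, this requires 5 multiplications. The key idea: if the exponent is even, square the half-power; if odd, multiply by the base once.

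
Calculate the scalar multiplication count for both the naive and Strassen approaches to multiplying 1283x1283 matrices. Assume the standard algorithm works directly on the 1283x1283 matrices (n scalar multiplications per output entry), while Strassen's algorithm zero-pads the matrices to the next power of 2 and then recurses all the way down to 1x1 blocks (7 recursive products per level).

Matrix multiplication for 1283x1283 matrices:

Strassen's algorithm requires power-of-2 dimensions. Pad 1283x1283 to 2048x2048 (next power of 2).

Standard algorithm: 1283^3 = 2111932187 multiplications
Strassen's algorithm: 7^(log2(2048)) = 7^11 = 1977326743 multiplications
Savings: 2111932187 - 1977326743 = 134605444 multiplications

Standard: 2111932187 multiplications (1283^3). Strassen: 1977326743 multiplications (7^11, after padding to 2048x2048). Strassen reduces 8 recursive multiplications to 7 at each level.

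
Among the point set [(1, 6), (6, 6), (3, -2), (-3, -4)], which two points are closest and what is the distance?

Computing all pairwise distances among 4 points:

d((1, 6), (6, 6)) = 5.0 <-- minimum
d((1, 6), (3, -2)) = 8.2462
d((1, 6), (-3, -4)) = 10.7703
d((6, 6), (3, -2)) = 8.544
d((6, 6), (-3, -4)) = 13.4536
d((3, -2), (-3, -4)) = 6.3246

Closest pair: (1, 6) and (6, 6) with distance 5.0

The closest pair is (1, 6) and (6, 6) with Euclidean distance 5.0. For 4 points, brute-force pairwise comparison is shown above. For large n, the divide-and-conquer algorithm (sort by x, recurse on halves, check the dividing strip) achieves O(n log n).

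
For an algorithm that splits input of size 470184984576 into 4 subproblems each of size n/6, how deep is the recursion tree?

For divide and conquer with division factor 6:

Problem sizes at each level:
Level 0: 470184984576
Level 1: 78364164096
Level 2: 13060694016
Level 3: 2176782336
Level 4: 362797056
Level 5: 60466176
Level 6: 10077696
Level 7: 1679616
Level 8: 279936
Level 9: 46656
Level 10: 7776
Level 11: 1296
Level 12: 216
Level 13: 36
Level 14: 6
Level 15: 1

The root is level 0 and the size-1 base case is level 15 (the tree spans levels 0 through 15, i.e. 16 levels counting the root), so the depth is the number of divisions: log_6(470184984576) = 15

The recursion tree depth is log_6(470184984576) = 15. At each level, the problem size is divided by 6, so it takes 15 divisions to reduce to a base case of size 1. The algorithm makes 4 recursive calls at each level.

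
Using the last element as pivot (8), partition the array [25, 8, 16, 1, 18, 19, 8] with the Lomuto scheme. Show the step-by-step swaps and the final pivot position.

Lomuto partition with pivot = 8:

Initial array: [25, 8, 16, 1, 18, 19, 8]

arr[0]=25 > 8: no swap
arr[1]=8 <= 8: swap with position 0, array becomes [8, 25, 16, 1, 18, 19, 8]
arr[2]=16 > 8: no swap
arr[3]=1 <= 8: swap with position 1, array becomes [8, 1, 16, 25, 18, 19, 8]
arr[4]=18 > 8: no swap
arr[5]=19 > 8: no swap

Place pivot at position 2: [8, 1, 8, 25, 18, 19, 16]
Pivot position: 2

After partitioning with pivot 8, the array becomes [8, 1, 8, 25, 18, 19, 16]. The pivot is placed at index 2. All elements to the left of the pivot are <= 8, and all elements to the right are > 8.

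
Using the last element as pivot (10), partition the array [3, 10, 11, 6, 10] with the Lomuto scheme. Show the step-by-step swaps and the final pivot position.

Lomuto partition with pivot = 10:

Initial array: [3, 10, 11, 6, 10]

arr[0]=3 <= 10: swap with position 0, array becomes [3, 10, 11, 6, 10]
arr[1]=10 <= 10: swap with position 1, array becomes [3, 10, 11, 6, 10]
arr[2]=11 > 10: no swap
arr[3]=6 <= 10: swap with position 2, array becomes [3, 10, 6, 11, 10]

Place pivot at position 3: [3, 10, 6, 10, 11]
Pivot position: 3

After partitioning with pivot 10, the array becomes [3, 10, 6, 10, 11]. The pivot is placed at index 3. All elements to the left of the pivot are <= 10, and all elements to the right are > 10.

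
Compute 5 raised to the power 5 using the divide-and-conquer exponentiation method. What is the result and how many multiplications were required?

Computing 5^5 by squaring (build up from 5^1; each line after the first costs one multiplication):

5^1 = 5
5^2 = (5^1)^2 = 5^2 = 25
5^4 = (5^2)^2 = 25^2 = 625
5^5 = 5 * 5^4 = 5 * 625 = 3125

Result: 3125
Multiplications needed: 3 (3 lines after 5^1)

5^5 = 3125. Using exponentiation by squaring, this requires 3 multiplications. The key idea: if the exponent is even, square the half-power; if odd, multiply by the base once.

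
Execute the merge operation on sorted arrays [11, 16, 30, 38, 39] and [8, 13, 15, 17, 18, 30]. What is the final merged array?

Merging process:

Compare 11 vs 8: take 8 from right. Merged: [8]
Compare 11 vs 13: take 11 from left. Merged: [8, 11]
Compare 16 vs 13: take 13 from right. Merged: [8, 11, 13]
Compare 16 vs 15: take 15 from right. Merged: [8, 11, 13, 15]
Compare 16 vs 17: take 16 from left. Merged: [8, 11, 13, 15, 16]
Compare 30 vs 17: take 17 from right. Merged: [8, 11, 13, 15, 16, 17]
Compare 30 vs 18: take 18 from right. Merged: [8, 11, 13, 15, 16, 17, 18]
Compare 30 vs 30: take 30 from left. Merged: [8, 11, 13, 15, 16, 17, 18, 30]
Compare 38 vs 30: take 30 from right. Merged: [8, 11, 13, 15, 16, 17, 18, 30, 30]
Append remaining from left: [38, 39]. Merged: [8, 11, 13, 15, 16, 17, 18, 30, 30, 38, 39]

Final merged array: [8, 11, 13, 15, 16, 17, 18, 30, 30, 38, 39]
Total comparisons: 9

The merged array is [8, 11, 13, 15, 16, 17, 18, 30, 30, 38, 39], requiring 9 comparisons. The merge step runs in O(n) time where n is the total number of elements.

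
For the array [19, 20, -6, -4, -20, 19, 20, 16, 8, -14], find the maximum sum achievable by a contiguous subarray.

Using Kadane's algorithm on [19, 20, -6, -4, -20, 19, 20, 16, 8, -14]:

Scanning through the array:
Position 1 (value 20): max_ending_here = 39, max_so_far = 39
Position 2 (value -6): max_ending_here = 33, max_so_far = 39
Position 3 (value -4): max_ending_here = 29, max_so_far = 39
Position 4 (value -20): max_ending_here = 9, max_so_far = 39
Position 5 (value 19): max_ending_here = 28, max_so_far = 39
Position 6 (value 20): max_ending_here = 48, max_so_far = 48
Position 7 (value 16): max_ending_here = 64, max_so_far = 64
Position 8 (value 8): max_ending_here = 72, max_so_far = 72
Position 9 (value -14): max_ending_here = 58, max_so_far = 72

Maximum subarray: [19, 20, -6, -4, -20, 19, 20, 16, 8]
Maximum sum: 72

The maximum subarray is [19, 20, -6, -4, -20, 19, 20, 16, 8] with sum 72. This subarray runs from index 0 to index 8.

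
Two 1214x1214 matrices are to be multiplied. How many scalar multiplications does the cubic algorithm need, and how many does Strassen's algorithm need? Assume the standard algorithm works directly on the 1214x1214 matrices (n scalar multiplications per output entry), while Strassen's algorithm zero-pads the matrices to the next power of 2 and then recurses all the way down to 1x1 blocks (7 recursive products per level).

Matrix multiplication for 1214x1214 matrices:

Strassen's algorithm requires power-of-2 dimensions. Pad 1214x1214 to 2048x2048 (next power of 2).

Standard algorithm: 1214^3 = 1789188344 multiplications
Strassen's algorithm: 7^(log2(2048)) = 7^11 = 1977326743 multiplications
Difference: 1789188344 - 1977326743 = -188138399 (Strassen uses MORE here due to padding overhead — for small or just-over-power-of-2 n, padding can outweigh the per-level savings)

Standard: 1789188344 multiplications (1214^3). Strassen: 1977326743 multiplications (7^11, after padding to 2048x2048). Strassen reduces 8 recursive multiplications to 7 at each level.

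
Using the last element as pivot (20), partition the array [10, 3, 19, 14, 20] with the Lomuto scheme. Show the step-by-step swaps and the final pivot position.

Lomuto partition with pivot = 20:

Initial array: [10, 3, 19, 14, 20]

arr[0]=10 <= 20: swap with position 0, array becomes [10, 3, 19, 14, 20]
arr[1]=3 <= 20: swap with position 1, array becomes [10, 3, 19, 14, 20]
arr[2]=19 <= 20: swap with position 2, array becomes [10, 3, 19, 14, 20]
arr[3]=14 <= 20: swap with position 3, array becomes [10, 3, 19, 14, 20]

Place pivot at position 4: [10, 3, 19, 14, 20]
Pivot position: 4

After partitioning with pivot 20, the array becomes [10, 3, 19, 14, 20]. The pivot is placed at index 4. All elements to the left of the pivot are <= 20, and all elements to the right are > 20.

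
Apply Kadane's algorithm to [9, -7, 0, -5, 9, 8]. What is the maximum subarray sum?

Using Kadane's algorithm on [9, -7, 0, -5, 9, 8]:

Scanning through the array:
Position 1 (value -7): max_ending_here = 2, max_so_far = 9
Position 2 (value 0): max_ending_here = 2, max_so_far = 9
Position 3 (value -5): max_ending_here = -3, max_so_far = 9
Position 4 (value 9): max_ending_here = 9, max_so_far = 9
Position 5 (value 8): max_ending_here = 17, max_so_far = 17

Maximum subarray: [9, 8]
Maximum sum: 17

The maximum subarray is [9, 8] with sum 17. This subarray runs from index 4 to index 5.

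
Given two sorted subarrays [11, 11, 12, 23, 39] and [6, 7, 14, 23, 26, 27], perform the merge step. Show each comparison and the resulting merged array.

Merging process:

Compare 11 vs 6: take 6 from right. Merged: [6]
Compare 11 vs 7: take 7 from right. Merged: [6, 7]
Compare 11 vs 14: take 11 from left. Merged: [6, 7, 11]
Compare 11 vs 14: take 11 from left. Merged: [6, 7, 11, 11]
Compare 12 vs 14: take 12 from left. Merged: [6, 7, 11, 11, 12]
Compare 23 vs 14: take 14 from right. Merged: [6, 7, 11, 11, 12, 14]
Compare 23 vs 23: take 23 from left. Merged: [6, 7, 11, 11, 12, 14, 23]
Compare 39 vs 23: take 23 from right. Merged: [6, 7, 11, 11, 12, 14, 23, 23]
Compare 39 vs 26: take 26 from right. Merged: [6, 7, 11, 11, 12, 14, 23, 23, 26]
Compare 39 vs 27: take 27 from right. Merged: [6, 7, 11, 11, 12, 14, 23, 23, 26, 27]
Append remaining from left: [39]. Merged: [6, 7, 11, 11, 12, 14, 23, 23, 26, 27, 39]

Final merged array: [6, 7, 11, 11, 12, 14, 23, 23, 26, 27, 39]
Total comparisons: 10

The merged array is [6, 7, 11, 11, 12, 14, 23, 23, 26, 27, 39], requiring 10 comparisons. The merge step runs in O(n) time where n is the total number of elements.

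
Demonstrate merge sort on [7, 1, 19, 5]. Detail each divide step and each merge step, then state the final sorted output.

Merge sort trace:

Split: [7, 1, 19, 5] -> [7, 1] and [19, 5]
  Split: [7, 1] -> [7] and [1]
  Merge: [7] + [1] -> [1, 7]
  Split: [19, 5] -> [19] and [5]
  Merge: [19] + [5] -> [5, 19]
Merge: [1, 7] + [5, 19] -> [1, 5, 7, 19]

Final sorted array: [1, 5, 7, 19]

The merge sort proceeds by recursively splitting the array and merging sorted halves.
After all merges, the sorted array is [1, 5, 7, 19].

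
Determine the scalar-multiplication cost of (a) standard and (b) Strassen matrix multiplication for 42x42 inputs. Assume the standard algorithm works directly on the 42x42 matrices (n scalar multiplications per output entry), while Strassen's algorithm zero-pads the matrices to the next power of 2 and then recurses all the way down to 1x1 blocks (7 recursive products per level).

Matrix multiplication for 42x42 matrices:

Strassen's algorithm requires power-of-2 dimensions. Pad 42x42 to 64x64 (next power of 2).

Standard algorithm: 42^3 = 74088 multiplications
Strassen's algorithm: 7^(log2(64)) = 7^6 = 117649 multiplications
Difference: 74088 - 117649 = -43561 (Strassen uses MORE here due to padding overhead — for small or just-over-power-of-2 n, padding can outweigh the per-level savings)

Standard: 74088 multiplications (42^3). Strassen: 117649 multiplications (7^6, after padding to 64x64). Strassen reduces 8 recursive multiplications to 7 at each level.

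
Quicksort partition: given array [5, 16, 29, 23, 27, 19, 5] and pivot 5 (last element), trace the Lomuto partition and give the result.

Lomuto partition with pivot = 5:

Initial array: [5, 16, 29, 23, 27, 19, 5]

arr[0]=5 <= 5: swap with position 0, array becomes [5, 16, 29, 23, 27, 19, 5]
arr[1]=16 > 5: no swap
arr[2]=29 > 5: no swap
arr[3]=23 > 5: no swap
arr[4]=27 > 5: no swap
arr[5]=19 > 5: no swap

Place pivot at position 1: [5, 5, 29, 23, 27, 19, 16]
Pivot position: 1

After partitioning with pivot 5, the array becomes [5, 5, 29, 23, 27, 19, 16]. The pivot is placed at index 1. All elements to the left of the pivot are <= 5, and all elements to the right are > 5.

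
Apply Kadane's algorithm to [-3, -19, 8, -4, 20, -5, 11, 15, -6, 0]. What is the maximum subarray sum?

Using Kadane's algorithm on [-3, -19, 8, -4, 20, -5, 11, 15, -6, 0]:

Scanning through the array:
Position 1 (value -19): max_ending_here = -19, max_so_far = -3
Position 2 (value 8): max_ending_here = 8, max_so_far = 8
Position 3 (value -4): max_ending_here = 4, max_so_far = 8
Position 4 (value 20): max_ending_here = 24, max_so_far = 24
Position 5 (value -5): max_ending_here = 19, max_so_far = 24
Position 6 (value 11): max_ending_here = 30, max_so_far = 30
Position 7 (value 15): max_ending_here = 45, max_so_far = 45
Position 8 (value -6): max_ending_here = 39, max_so_far = 45
Position 9 (value 0): max_ending_here = 39, max_so_far = 45

Maximum subarray: [8, -4, 20, -5, 11, 15]
Maximum sum: 45

The maximum subarray is [8, -4, 20, -5, 11, 15] with sum 45. This subarray runs from index 2 to index 7.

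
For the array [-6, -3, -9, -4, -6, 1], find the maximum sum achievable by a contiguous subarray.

Using Kadane's algorithm on [-6, -3, -9, -4, -6, 1]:

Scanning through the array:
Position 1 (value -3): max_ending_here = -3, max_so_far = -3
Position 2 (value -9): max_ending_here = -9, max_so_far = -3
Position 3 (value -4): max_ending_here = -4, max_so_far = -3
Position 4 (value -6): max_ending_here = -6, max_so_far = -3
Position 5 (value 1): max_ending_here = 1, max_so_far = 1

Maximum subarray: [1]
Maximum sum: 1

The maximum subarray is [1] with sum 1. This subarray runs from index 5 to index 5.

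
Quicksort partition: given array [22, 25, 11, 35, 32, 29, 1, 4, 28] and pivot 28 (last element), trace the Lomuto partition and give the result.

Lomuto partition with pivot = 28:

Initial array: [22, 25, 11, 35, 32, 29, 1, 4, 28]

arr[0]=22 <= 28: swap with position 0, array becomes [22, 25, 11, 35, 32, 29, 1, 4, 28]
arr[1]=25 <= 28: swap with position 1, array becomes [22, 25, 11, 35, 32, 29, 1, 4, 28]
arr[2]=11 <= 28: swap with position 2, array becomes [22, 25, 11, 35, 32, 29, 1, 4, 28]
arr[3]=35 > 28: no swap
arr[4]=32 > 28: no swap
arr[5]=29 > 28: no swap
arr[6]=1 <= 28: swap with position 3, array becomes [22, 25, 11, 1, 32, 29, 35, 4, 28]
arr[7]=4 <= 28: swap with position 4, array becomes [22, 25, 11, 1, 4, 29, 35, 32, 28]

Place pivot at position 5: [22, 25, 11, 1, 4, 28, 35, 32, 29]
Pivot position: 5

After partitioning with pivot 28, the array becomes [22, 25, 11, 1, 4, 28, 35, 32, 29]. The pivot is placed at index 5. All elements to the left of the pivot are <= 28, and all elements to the right are > 28.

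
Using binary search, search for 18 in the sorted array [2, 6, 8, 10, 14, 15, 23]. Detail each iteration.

Binary search for 18 in [2, 6, 8, 10, 14, 15, 23]:

lo=0, hi=6, mid=3, arr[mid]=10 -> 10 < 18, search right half
lo=4, hi=6, mid=5, arr[mid]=15 -> 15 < 18, search right half
lo=6, hi=6, mid=6, arr[mid]=23 -> 23 > 18, search left half
lo=6 > hi=5, target 18 not found

Binary search determines that 18 is not in the array after 3 comparisons. The search space was exhausted without finding the target.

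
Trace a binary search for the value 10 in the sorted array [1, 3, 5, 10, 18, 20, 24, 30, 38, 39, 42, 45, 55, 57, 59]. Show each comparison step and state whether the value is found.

Binary search for 10 in [1, 3, 5, 10, 18, 20, 24, 30, 38, 39, 42, 45, 55, 57, 59]:

lo=0, hi=14, mid=7, arr[mid]=30 -> 30 > 10, search left half
lo=0, hi=6, mid=3, arr[mid]=10 -> Found target at index 3!

Binary search finds 10 at index 3 after 2 comparisons. The search repeatedly halves the search space by comparing with the middle element.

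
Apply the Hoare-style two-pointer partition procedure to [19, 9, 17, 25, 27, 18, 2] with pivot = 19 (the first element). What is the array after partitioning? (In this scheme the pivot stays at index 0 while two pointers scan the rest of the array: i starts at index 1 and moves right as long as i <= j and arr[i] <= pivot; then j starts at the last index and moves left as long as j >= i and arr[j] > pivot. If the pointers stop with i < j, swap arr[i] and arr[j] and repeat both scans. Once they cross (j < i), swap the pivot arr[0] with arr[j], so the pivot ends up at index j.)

Hoare-style two-pointer partition with pivot = 19:

Initial array: [19, 9, 17, 25, 27, 18, 2]

Pointers start at i = 1, j = 6.
i stops at index 3 (arr[3]=25 > 19), j stops at index 6 (arr[6]=2 <= 19): swap arr[3] and arr[6], array becomes [19, 9, 17, 2, 27, 18, 25]
i stops at index 4 (arr[4]=27 > 19), j stops at index 5 (arr[5]=18 <= 19): swap arr[4] and arr[5], array becomes [19, 9, 17, 2, 18, 27, 25]
i ends at 5, j ends at 4: the pointers have crossed (j < i), so scanning stops.

Swap pivot arr[0] with arr[4] to place pivot at position 4: [18, 9, 17, 2, 19, 27, 25]
Pivot position: 4

After partitioning with pivot 19, the array becomes [18, 9, 17, 2, 19, 27, 25]. The pivot is placed at index 4. All elements to the left of the pivot are <= 19, and all elements to the right are > 19.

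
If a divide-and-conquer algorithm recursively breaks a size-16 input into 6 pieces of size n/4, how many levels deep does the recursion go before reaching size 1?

For divide and conquer with division factor 4:

Problem sizes at each level:
Level 0: 16
Level 1: 4
Level 2: 1

The root is level 0 and the size-1 base case is level 2 (the tree spans levels 0 through 2, i.e. 3 levels counting the root), so the depth is the number of divisions: log_4(16) = 2

The recursion tree depth is log_4(16) = 2. At each level, the problem size is divided by 4, so it takes 2 divisions to reduce to a base case of size 1. The algorithm makes 6 recursive calls at each level.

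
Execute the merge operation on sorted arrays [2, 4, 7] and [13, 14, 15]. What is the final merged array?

Merging process:

Compare 2 vs 13: take 2 from left. Merged: [2]
Compare 4 vs 13: take 4 from left. Merged: [2, 4]
Compare 7 vs 13: take 7 from left. Merged: [2, 4, 7]
Append remaining from right: [13, 14, 15]. Merged: [2, 4, 7, 13, 14, 15]

Final merged array: [2, 4, 7, 13, 14, 15]
Total comparisons: 3

The merged array is [2, 4, 7, 13, 14, 15], requiring 3 comparisons. The merge step runs in O(n) time where n is the total number of elements.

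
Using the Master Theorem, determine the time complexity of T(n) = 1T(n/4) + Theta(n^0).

Master Theorem for T(n) = 1T(n/4) + O(n^0):

a = 1, b = 4, c = 0
log_b(a) = log_4(1) = 0.0000

Case 2: c = 0 = log_4(1) = 0.0000
T(n) = O(n^0 log n) = O(log n)

For T(n) = 1T(n/4) + O(n^0): log_4(1) = 0.0000. This is Case 2 of the Master Theorem (c = log_b(a), equal work at all levels), giving O(log n).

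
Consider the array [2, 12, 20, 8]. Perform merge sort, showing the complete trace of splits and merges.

Merge sort trace:

Split: [2, 12, 20, 8] -> [2, 12] and [20, 8]
  Split: [2, 12] -> [2] and [12]
  Merge: [2] + [12] -> [2, 12]
  Split: [20, 8] -> [20] and [8]
  Merge: [20] + [8] -> [8, 20]
Merge: [2, 12] + [8, 20] -> [2, 8, 12, 20]

Final sorted array: [2, 8, 12, 20]

The merge sort proceeds by recursively splitting the array and merging sorted halves.
After all merges, the sorted array is [2, 8, 12, 20].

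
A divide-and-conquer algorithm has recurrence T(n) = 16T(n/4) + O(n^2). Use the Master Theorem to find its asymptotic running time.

Master Theorem for T(n) = 16T(n/4) + O(n^2):

a = 16, b = 4, c = 2
log_b(a) = log_4(16) = 2.0000

Case 2: c = 2 = log_4(16) = 2.0000
T(n) = O(n^2 log n) = O(n^2 log n)

For T(n) = 16T(n/4) + O(n^2): log_4(16) = 2.0000. This is Case 2 of the Master Theorem (c = log_b(a), equal work at all levels), giving O(n^2 log n).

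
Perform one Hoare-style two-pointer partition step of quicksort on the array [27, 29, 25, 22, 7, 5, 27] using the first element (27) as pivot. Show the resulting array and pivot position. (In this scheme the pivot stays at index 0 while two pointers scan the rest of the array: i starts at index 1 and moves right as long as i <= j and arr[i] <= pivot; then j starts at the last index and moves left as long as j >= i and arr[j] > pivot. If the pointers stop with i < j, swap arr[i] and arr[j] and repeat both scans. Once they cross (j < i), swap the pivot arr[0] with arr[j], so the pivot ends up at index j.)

Hoare-style two-pointer partition with pivot = 27:

Initial array: [27, 29, 25, 22, 7, 5, 27]

Pointers start at i = 1, j = 6.
i stops at index 1 (arr[1]=29 > 27), j stops at index 6 (arr[6]=27 <= 27): swap arr[1] and arr[6], array becomes [27, 27, 25, 22, 7, 5, 29]
i ends at 6, j ends at 5: the pointers have crossed (j < i), so scanning stops.

Swap pivot arr[0] with arr[5] to place pivot at position 5: [5, 27, 25, 22, 7, 27, 29]
Pivot position: 5

After partitioning with pivot 27, the array becomes [5, 27, 25, 22, 7, 27, 29]. The pivot is placed at index 5. All elements to the left of the pivot are <= 27, and all elements to the right are > 27.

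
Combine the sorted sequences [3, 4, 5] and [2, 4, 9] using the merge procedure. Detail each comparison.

Merging process:

Compare 3 vs 2: take 2 from right. Merged: [2]
Compare 3 vs 4: take 3 from left. Merged: [2, 3]
Compare 4 vs 4: take 4 from left. Merged: [2, 3, 4]
Compare 5 vs 4: take 4 from right. Merged: [2, 3, 4, 4]
Compare 5 vs 9: take 5 from left. Merged: [2, 3, 4, 4, 5]
Append remaining from right: [9]. Merged: [2, 3, 4, 4, 5, 9]

Final merged array: [2, 3, 4, 4, 5, 9]
Total comparisons: 5

The merged array is [2, 3, 4, 4, 5, 9], requiring 5 comparisons. The merge step runs in O(n) time where n is the total number of elements.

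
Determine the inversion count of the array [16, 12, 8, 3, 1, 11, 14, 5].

Finding inversions in [16, 12, 8, 3, 1, 11, 14, 5]:

(0, 1): arr[0]=16 > arr[1]=12
(0, 2): arr[0]=16 > arr[2]=8
(0, 3): arr[0]=16 > arr[3]=3
(0, 4): arr[0]=16 > arr[4]=1
(0, 5): arr[0]=16 > arr[5]=11
(0, 6): arr[0]=16 > arr[6]=14
(0, 7): arr[0]=16 > arr[7]=5
(1, 2): arr[1]=12 > arr[2]=8
(1, 3): arr[1]=12 > arr[3]=3
(1, 4): arr[1]=12 > arr[4]=1
(1, 5): arr[1]=12 > arr[5]=11
(1, 7): arr[1]=12 > arr[7]=5
(2, 3): arr[2]=8 > arr[3]=3
(2, 4): arr[2]=8 > arr[4]=1
(2, 7): arr[2]=8 > arr[7]=5
(3, 4): arr[3]=3 > arr[4]=1
(5, 7): arr[5]=11 > arr[7]=5
(6, 7): arr[6]=14 > arr[7]=5

Total inversions: 18

The array has 18 inversion(s): (0,1), (0,2), (0,3), (0,4), (0,5), (0,6), (0,7), (1,2), (1,3), (1,4), (1,5), (1,7), (2,3), (2,4), (2,7), (3,4), (5,7), (6,7). Each pair (i,j) satisfies i < j and arr[i] > arr[j].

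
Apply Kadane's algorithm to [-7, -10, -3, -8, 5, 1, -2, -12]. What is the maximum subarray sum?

Using Kadane's algorithm on [-7, -10, -3, -8, 5, 1, -2, -12]:

Scanning through the array:
Position 1 (value -10): max_ending_here = -10, max_so_far = -7
Position 2 (value -3): max_ending_here = -3, max_so_far = -3
Position 3 (value -8): max_ending_here = -8, max_so_far = -3
Position 4 (value 5): max_ending_here = 5, max_so_far = 5
Position 5 (value 1): max_ending_here = 6, max_so_far = 6
Position 6 (value -2): max_ending_here = 4, max_so_far = 6
Position 7 (value -12): max_ending_here = -8, max_so_far = 6

Maximum subarray: [5, 1]
Maximum sum: 6

The maximum subarray is [5, 1] with sum 6. This subarray runs from index 4 to index 5.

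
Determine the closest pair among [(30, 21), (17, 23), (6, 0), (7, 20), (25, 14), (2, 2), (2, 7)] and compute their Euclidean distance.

Computing all pairwise distances among 7 points:

d((30, 21), (17, 23)) = 13.1529
d((30, 21), (6, 0)) = 31.8904
d((30, 21), (7, 20)) = 23.0217
d((30, 21), (25, 14)) = 8.6023
d((30, 21), (2, 2)) = 33.8378
d((30, 21), (2, 7)) = 31.305
d((17, 23), (6, 0)) = 25.4951
d((17, 23), (7, 20)) = 10.4403
d((17, 23), (25, 14)) = 12.0416
d((17, 23), (2, 2)) = 25.807
d((17, 23), (2, 7)) = 21.9317
d((6, 0), (7, 20)) = 20.025
d((6, 0), (25, 14)) = 23.6008
d((6, 0), (2, 2)) = 4.4721 <-- minimum
d((6, 0), (2, 7)) = 8.0623
d((7, 20), (25, 14)) = 18.9737
d((7, 20), (2, 2)) = 18.6815
d((7, 20), (2, 7)) = 13.9284
d((25, 14), (2, 2)) = 25.9422
d((25, 14), (2, 7)) = 24.0416
d((2, 2), (2, 7)) = 5.0

Closest pair: (6, 0) and (2, 2) with distance 4.4721

The closest pair is (6, 0) and (2, 2) with Euclidean distance 4.4721. For 7 points, brute-force pairwise comparison is shown above. For large n, the divide-and-conquer algorithm (sort by x, recurse on halves, check the dividing strip) achieves O(n log n).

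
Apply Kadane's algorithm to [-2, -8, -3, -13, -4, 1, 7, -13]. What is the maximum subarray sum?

Using Kadane's algorithm on [-2, -8, -3, -13, -4, 1, 7, -13]:

Scanning through the array:
Position 1 (value -8): max_ending_here = -8, max_so_far = -2
Position 2 (value -3): max_ending_here = -3, max_so_far = -2
Position 3 (value -13): max_ending_here = -13, max_so_far = -2
Position 4 (value -4): max_ending_here = -4, max_so_far = -2
Position 5 (value 1): max_ending_here = 1, max_so_far = 1
Position 6 (value 7): max_ending_here = 8, max_so_far = 8
Position 7 (value -13): max_ending_here = -5, max_so_far = 8

Maximum subarray: [1, 7]
Maximum sum: 8

The maximum subarray is [1, 7] with sum 8. This subarray runs from index 5 to index 6.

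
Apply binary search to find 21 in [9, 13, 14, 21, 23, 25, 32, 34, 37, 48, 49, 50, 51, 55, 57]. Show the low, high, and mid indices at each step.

Binary search for 21 in [9, 13, 14, 21, 23, 25, 32, 34, 37, 48, 49, 50, 51, 55, 57]:

lo=0, hi=14, mid=7, arr[mid]=34 -> 34 > 21, search left half
lo=0, hi=6, mid=3, arr[mid]=21 -> Found target at index 3!

Binary search finds 21 at index 3 after 2 comparisons. The search repeatedly halves the search space by comparing with the middle element.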